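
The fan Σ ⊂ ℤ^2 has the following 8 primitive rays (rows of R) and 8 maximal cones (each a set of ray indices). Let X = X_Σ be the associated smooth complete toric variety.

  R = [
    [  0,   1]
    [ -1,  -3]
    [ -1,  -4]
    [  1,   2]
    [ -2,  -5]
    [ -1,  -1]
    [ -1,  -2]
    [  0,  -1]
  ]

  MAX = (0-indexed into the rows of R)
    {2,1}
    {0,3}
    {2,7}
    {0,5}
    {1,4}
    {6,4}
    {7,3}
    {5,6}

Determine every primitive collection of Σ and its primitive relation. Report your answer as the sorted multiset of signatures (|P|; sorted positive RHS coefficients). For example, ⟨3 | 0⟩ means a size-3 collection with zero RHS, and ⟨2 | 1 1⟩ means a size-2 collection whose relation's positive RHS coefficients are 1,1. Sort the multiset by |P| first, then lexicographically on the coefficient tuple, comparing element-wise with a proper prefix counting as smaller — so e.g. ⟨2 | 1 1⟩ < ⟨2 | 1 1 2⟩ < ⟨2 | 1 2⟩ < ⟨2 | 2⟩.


Δ(Σ) — 8 vertices, 20 min non-faces:

  • {0,7}:  v_{0} + v_{7} = 0 — sig = ⟨2 | 0⟩
  • {3,6}:  v_{3} + v_{6} = 0 — sig = ⟨2 | 0⟩
  • {0,1}:  v_{0} + v_{1} = v_{6} — sig = ⟨2 | 1⟩
  • {0,2}:  v_{0} + v_{2} = v_{1} — sig = ⟨2 | 1⟩
  • {0,6}:  v_{0} + v_{6} = v_{5} — sig = ⟨2 | 1⟩
  • {1,3}:  v_{1} + v_{3} = v_{7} — sig = ⟨2 | 1⟩
  • {1,6}:  v_{1} + v_{6} = v_{4} — sig = ⟨2 | 1⟩
  • {1,7}:  v_{1} + v_{7} = v_{2} — sig = ⟨2 | 1⟩
  • {2,5}:  v_{2} + v_{5} = v_{4} — sig = ⟨2 | 1⟩
  • {3,4}:  v_{3} + v_{4} = v_{1} — sig = ⟨2 | 1⟩
  • {3,5}:  v_{3} + v_{5} = v_{0} — sig = ⟨2 | 1⟩
  • {5,7}:  v_{5} + v_{7} = v_{6} — sig = ⟨2 | 1⟩
  • {6,7}:  v_{6} + v_{7} = v_{1} — sig = ⟨2 | 1⟩
  • {0,4}:  v_{0} + v_{4} = 2·v_{6} — sig = ⟨2 | 2⟩
  • {1,5}:  v_{1} + v_{5} = 2·v_{6} — sig = ⟨2 | 2⟩
  • {2,3}:  v_{2} + v_{3} = 2·v_{7} — sig = ⟨2 | 2⟩
  • {2,6}:  v_{2} + v_{6} = 2·v_{1} — sig = ⟨2 | 2⟩
  • {4,7}:  v_{4} + v_{7} = 2·v_{1} — sig = ⟨2 | 2⟩
  • {2,4}:  v_{2} + v_{4} = 3·v_{1} — sig = ⟨2 | 3⟩
  • {4,5}:  v_{4} + v_{5} = 3·v_{6} — sig = ⟨2 | 3⟩

Sorted signature multiset PRS(X):
    ⟨2 | 0⟩
    ⟨2 | 0⟩
    ⟨2 | 1⟩
    ⟨2 | 1⟩
    ⟨2 | 1⟩
    ⟨2 | 1⟩
    ⟨2 | 1⟩
    ⟨2 | 1⟩
    ⟨2 | 1⟩
    ⟨2 | 1⟩
    ⟨2 | 1⟩
    ⟨2 | 1⟩
    ⟨2 | 1⟩
    ⟨2 | 2⟩
    ⟨2 | 2⟩
    ⟨2 | 2⟩
    ⟨2 | 2⟩
    ⟨2 | 2⟩
    ⟨2 | 3⟩
    ⟨2 | 3⟩


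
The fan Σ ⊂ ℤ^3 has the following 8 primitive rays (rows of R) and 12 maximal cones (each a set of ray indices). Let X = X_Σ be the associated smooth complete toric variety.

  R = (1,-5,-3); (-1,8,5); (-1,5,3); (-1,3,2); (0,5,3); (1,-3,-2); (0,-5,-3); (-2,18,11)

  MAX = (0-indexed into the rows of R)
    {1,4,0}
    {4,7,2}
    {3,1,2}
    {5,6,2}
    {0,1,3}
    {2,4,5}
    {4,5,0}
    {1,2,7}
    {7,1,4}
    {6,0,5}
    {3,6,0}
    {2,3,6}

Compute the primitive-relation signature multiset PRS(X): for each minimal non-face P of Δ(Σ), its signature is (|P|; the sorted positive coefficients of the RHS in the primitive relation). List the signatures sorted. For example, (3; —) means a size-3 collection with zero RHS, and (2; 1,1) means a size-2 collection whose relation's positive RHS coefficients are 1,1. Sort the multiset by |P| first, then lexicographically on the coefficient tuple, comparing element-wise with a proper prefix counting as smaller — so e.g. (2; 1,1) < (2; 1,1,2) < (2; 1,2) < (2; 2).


Primitive collections (11):

  P={0,2}:  v_{0} + v_{2} = 0 — sig = (2; —)
  P={3,5}:  v_{3} + v_{5} = 0 — sig = (2; —)
  P={4,6}:  v_{4} + v_{6} = 0 — sig = (2; —)
  P={1,5}:  v_{1} + v_{5} = v_{4} — sig = (2; 1)
  P={1,6}:  v_{1} + v_{6} = v_{3} — sig = (2; 1)
  P={3,4}:  v_{3} + v_{4} = v_{1} — sig = (2; 1)
  P={0,7}:  v_{0} + v_{7} = v_{1} + v_{4} — sig = (2; 1,1)
  P={6,7}:  v_{6} + v_{7} = v_{1} + v_{2} — sig = (2; 1,1)
  P={3,7}:  v_{3} + v_{7} = 2·v_{1} + v_{2} — sig = (2; 1,2)
  P={5,7}:  v_{5} + v_{7} = v_{2} + 2·v_{4} — sig = (2; 1,2)
  P={1,2,4}:  v_{1} + v_{2} + v_{4} = v_{7} — sig = (3; 1)

Sorted signature multiset PRS(X):
[(2; —), (2; —), (2; —), (2; 1), (2; 1), (2; 1), (2; 1,1), (2; 1,1), (2; 1,2), (2; 1,2), (3; 1)]


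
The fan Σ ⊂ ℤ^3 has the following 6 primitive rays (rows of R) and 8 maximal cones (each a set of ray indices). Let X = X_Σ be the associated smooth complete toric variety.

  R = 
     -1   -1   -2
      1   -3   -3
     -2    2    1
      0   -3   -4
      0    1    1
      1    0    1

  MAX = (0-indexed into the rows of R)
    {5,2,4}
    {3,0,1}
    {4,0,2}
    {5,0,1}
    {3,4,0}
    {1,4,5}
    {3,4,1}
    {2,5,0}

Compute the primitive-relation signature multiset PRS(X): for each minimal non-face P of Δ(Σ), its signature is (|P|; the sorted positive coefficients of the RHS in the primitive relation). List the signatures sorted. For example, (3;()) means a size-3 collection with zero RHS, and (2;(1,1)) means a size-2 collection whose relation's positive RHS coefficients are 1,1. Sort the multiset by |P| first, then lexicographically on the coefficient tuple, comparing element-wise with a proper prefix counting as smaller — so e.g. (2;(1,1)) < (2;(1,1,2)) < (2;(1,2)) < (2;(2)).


5 collections generate NE(X_Σ); each relation:

  {1,2}:  v_{1} + v_{2} = v_{0}  ⇒ sig = (2;(1))
  {3,5}:  v_{3} + v_{5} = v_{1}  ⇒ sig = (2;(1))
  {2,3}:  v_{2} + v_{3} = 2·v_{0} + v_{4}  ⇒ sig = (2;(1,2))
  {0,4,5}:  v_{0} + v_{4} + v_{5} = 0  ⇒ sig = (3;())
  {0,1,4}:  v_{0} + v_{1} + v_{4} = v_{3}  ⇒ sig = (3;(1))

Sorted signature multiset PRS(X):
    (2;(1))
    (2;(1))
    (2;(1,2))
    (3;())
    (3;(1))


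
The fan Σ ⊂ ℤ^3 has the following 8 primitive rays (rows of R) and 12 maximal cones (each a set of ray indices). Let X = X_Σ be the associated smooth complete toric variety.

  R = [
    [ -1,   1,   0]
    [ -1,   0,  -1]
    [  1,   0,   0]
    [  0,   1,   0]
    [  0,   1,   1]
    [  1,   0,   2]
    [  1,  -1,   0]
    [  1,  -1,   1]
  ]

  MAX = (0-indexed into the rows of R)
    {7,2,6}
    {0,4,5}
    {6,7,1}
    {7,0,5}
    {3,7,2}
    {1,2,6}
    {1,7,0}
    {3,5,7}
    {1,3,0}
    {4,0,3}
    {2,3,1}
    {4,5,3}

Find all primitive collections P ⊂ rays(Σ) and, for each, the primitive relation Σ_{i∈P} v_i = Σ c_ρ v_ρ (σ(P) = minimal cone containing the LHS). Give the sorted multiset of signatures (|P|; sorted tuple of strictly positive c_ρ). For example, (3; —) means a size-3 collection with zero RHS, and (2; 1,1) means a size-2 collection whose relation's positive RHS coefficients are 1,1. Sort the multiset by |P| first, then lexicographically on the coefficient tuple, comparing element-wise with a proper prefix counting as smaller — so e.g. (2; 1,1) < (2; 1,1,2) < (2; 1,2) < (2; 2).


Minimal non-faces — 14 found among 8 rays, 12 max cones:

  P={0,6}:  v_{0} + v_{6} = 0 ; sig = (2; —)
  P={0,2}:  v_{0} + v_{2} = v_{3} ; sig = (2; 1)
  P={1,4}:  v_{1} + v_{4} = v_{0} ; sig = (2; 1)
  P={3,6}:  v_{3} + v_{6} = v_{2} ; sig = (2; 1)
  P={4,7}:  v_{4} + v_{7} = v_{5} ; sig = (2; 1)
  P={1,5}:  v_{1} + v_{5} = v_{0} + v_{7} ; sig = (2; 1,1)
  P={4,6}:  v_{4} + v_{6} = v_{3} + v_{7} ; sig = (2; 1,1)
  P={2,4}:  v_{2} + v_{4} = 2·v_{3} + v_{7} ; sig = (2; 1,2)
  P={5,6}:  v_{5} + v_{6} = v_{3} + 2·v_{7} ; sig = (2; 1,2)
  P={2,5}:  v_{2} + v_{5} = 2·v_{3} + 2·v_{7} ; sig = (2; 2,2)
  P={1,3,7}:  v_{1} + v_{3} + v_{7} = 0 ; sig = (3; —)
  P={0,3,7}:  v_{0} + v_{3} + v_{7} = v_{4} ; sig = (3; 1)
  P={1,2,7}:  v_{1} + v_{2} + v_{7} = v_{6} ; sig = (3; 1)
  P={0,3,5}:  v_{0} + v_{3} + v_{5} = 2·v_{4} ; sig = (3; 2)

so the primitive-relation signature multiset is
[(2; —), (2; 1), (2; 1), (2; 1), (2; 1), (2; 1,1), (2; 1,1), (2; 1,2), (2; 1,2), (2; 2,2), (3; —), (3; 1), (3; 1), (3; 2)]


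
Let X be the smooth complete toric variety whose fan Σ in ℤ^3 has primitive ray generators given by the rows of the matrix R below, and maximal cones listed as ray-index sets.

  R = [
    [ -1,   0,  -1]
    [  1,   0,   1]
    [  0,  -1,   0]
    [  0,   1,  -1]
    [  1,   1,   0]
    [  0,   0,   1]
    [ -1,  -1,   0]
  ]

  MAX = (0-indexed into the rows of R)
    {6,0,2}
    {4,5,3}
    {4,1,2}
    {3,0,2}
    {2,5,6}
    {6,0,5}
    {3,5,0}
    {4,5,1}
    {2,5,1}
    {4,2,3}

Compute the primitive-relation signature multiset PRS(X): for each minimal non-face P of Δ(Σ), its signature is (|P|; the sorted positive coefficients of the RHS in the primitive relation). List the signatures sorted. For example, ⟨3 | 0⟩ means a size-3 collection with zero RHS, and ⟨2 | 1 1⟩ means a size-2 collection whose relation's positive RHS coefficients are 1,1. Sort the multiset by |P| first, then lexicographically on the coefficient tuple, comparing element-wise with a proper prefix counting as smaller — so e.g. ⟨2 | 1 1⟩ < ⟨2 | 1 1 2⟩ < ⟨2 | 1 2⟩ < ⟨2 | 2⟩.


Minimal non-faces — 9 found among 7 rays, 10 max cones:

  {0,1}:  v_{0} + v_{1} = 0 ; sig = ⟨2 | 0⟩
  {4,6}:  v_{4} + v_{6} = 0 ; sig = ⟨2 | 0⟩
  {0,4}:  v_{0} + v_{4} = v_{3} ; sig = ⟨2 | 1⟩
  {1,3}:  v_{1} + v_{3} = v_{4} ; sig = ⟨2 | 1⟩
  {3,6}:  v_{3} + v_{6} = v_{0} ; sig = ⟨2 | 1⟩
  {1,6}:  v_{1} + v_{6} = v_{2} + v_{5} ; sig = ⟨2 | 1 1⟩
  {2,3,5}:  v_{2} + v_{3} + v_{5} = 0 ; sig = ⟨3 | 0⟩
  {0,2,5}:  v_{0} + v_{2} + v_{5} = v_{6} ; sig = ⟨3 | 1⟩
  {2,4,5}:  v_{2} + v_{4} + v_{5} = v_{1} ; sig = ⟨3 | 1⟩

so the primitive-relation signature multiset is
    |P|=2: 6 collections, coeffs (), (), (1), (1), (1), (1,1)
    |P|=3: 3 collections, coeffs (), (1), (1)


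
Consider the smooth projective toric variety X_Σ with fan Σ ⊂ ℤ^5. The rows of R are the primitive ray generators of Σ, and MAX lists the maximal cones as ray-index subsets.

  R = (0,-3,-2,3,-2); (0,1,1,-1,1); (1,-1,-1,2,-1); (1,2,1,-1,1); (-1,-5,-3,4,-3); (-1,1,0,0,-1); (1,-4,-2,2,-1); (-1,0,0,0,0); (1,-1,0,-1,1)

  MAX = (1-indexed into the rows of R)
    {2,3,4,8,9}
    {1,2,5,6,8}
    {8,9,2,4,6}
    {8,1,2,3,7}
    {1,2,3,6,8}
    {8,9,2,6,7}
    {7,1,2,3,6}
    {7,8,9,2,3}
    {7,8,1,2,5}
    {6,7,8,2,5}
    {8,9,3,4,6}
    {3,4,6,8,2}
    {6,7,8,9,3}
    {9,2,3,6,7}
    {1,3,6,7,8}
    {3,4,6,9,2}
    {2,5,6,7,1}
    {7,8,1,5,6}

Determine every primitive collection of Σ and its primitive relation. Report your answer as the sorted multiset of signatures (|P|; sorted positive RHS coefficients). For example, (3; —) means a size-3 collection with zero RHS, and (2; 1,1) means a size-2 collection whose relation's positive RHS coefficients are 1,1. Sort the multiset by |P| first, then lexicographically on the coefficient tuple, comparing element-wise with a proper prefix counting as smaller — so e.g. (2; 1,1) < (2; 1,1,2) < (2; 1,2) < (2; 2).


Δ(Σ) — 9 vertices, 9 min non-faces:

  • {1,4}:  v_{1} + v_{4} = v_{3}  →  sig = (2; 1)
  • {1,9}:  v_{1} + v_{9} = v_{7}  →  sig = (2; 1)
  • {4,5}:  v_{4} + v_{5} = v_{1}  →  sig = (2; 1)
  • {4,7}:  v_{4} + v_{7} = v_{3} + v_{9}  →  sig = (2; 1,1)
  • {5,9}:  v_{5} + v_{9} = v_{2} + v_{6} + 2·v_{7} + v_{8}  →  sig = (2; 1,1,1,2)
  • {3,5}:  v_{3} + v_{5} = 2·v_{1}  →  sig = (2; 2)
  • {2,3,6,8,9}:  v_{2} + v_{3} + v_{6} + v_{8} + v_{9} = 0  →  sig = (5; —)
  • {1,2,6,7,8}:  v_{1} + v_{2} + v_{6} + v_{7} + v_{8} = v_{5}  →  sig = (5; 1)
  • {2,3,6,7,8}:  v_{2} + v_{3} + v_{6} + v_{7} + v_{8} = v_{1}  →  sig = (5; 1)

Hence PRS(X_Σ) =
    |P|=2: 6 collections, coeffs (1), (1), (1), (1,1), (1,1,1,2), (2)
    |P|=5: 3 collections, coeffs (), (1), (1)


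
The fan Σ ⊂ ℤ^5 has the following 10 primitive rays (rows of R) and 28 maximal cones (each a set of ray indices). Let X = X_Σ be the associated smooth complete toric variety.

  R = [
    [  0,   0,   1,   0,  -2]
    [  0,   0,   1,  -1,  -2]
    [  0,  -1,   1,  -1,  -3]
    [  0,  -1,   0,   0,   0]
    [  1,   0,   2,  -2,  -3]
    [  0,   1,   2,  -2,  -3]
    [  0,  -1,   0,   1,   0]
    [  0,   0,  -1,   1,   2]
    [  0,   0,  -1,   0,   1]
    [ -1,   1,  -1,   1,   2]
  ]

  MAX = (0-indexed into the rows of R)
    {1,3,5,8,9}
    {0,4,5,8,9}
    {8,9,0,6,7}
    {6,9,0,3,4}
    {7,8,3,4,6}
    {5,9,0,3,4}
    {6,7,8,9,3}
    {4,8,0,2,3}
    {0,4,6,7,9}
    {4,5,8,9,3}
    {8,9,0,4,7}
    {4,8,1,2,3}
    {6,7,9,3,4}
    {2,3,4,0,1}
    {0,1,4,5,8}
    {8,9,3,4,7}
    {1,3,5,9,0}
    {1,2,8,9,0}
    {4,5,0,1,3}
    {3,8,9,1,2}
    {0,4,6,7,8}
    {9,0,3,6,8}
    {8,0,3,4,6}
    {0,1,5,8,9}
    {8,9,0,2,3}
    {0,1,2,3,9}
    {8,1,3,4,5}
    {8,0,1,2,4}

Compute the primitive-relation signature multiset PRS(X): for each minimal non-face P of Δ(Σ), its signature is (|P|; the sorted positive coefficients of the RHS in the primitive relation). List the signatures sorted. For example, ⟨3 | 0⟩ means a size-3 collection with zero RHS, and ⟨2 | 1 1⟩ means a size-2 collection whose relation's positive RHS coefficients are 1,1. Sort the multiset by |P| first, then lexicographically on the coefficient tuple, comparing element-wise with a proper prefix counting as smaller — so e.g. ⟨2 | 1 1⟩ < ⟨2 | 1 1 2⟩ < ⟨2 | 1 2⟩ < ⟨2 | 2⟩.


|primitive collections| = 14. Relations:

  • {1,7}:  v_{1} + v_{7} = 0  →  sig = ⟨2 | 0⟩
  • {1,6}:  v_{1} + v_{6} = v_{0} + v_{3}  →  sig = ⟨2 | 1 1⟩
  • {5,7}:  v_{5} + v_{7} = v_{4} + v_{9}  →  sig = ⟨2 | 1 1⟩
  • {2,7}:  v_{2} + v_{7} = v_{0} + v_{3} + v_{8}  →  sig = ⟨2 | 1 1 1⟩
  • {5,6}:  v_{5} + v_{6} = v_{0} + v_{3} + v_{4} + v_{9}  →  sig = ⟨2 | 1 1 1 1⟩
  • {2,6}:  v_{2} + v_{6} = 2·v_{0} + 2·v_{3} + v_{8}  →  sig = ⟨2 | 1 2 2⟩
  • {2,5}:  v_{2} + v_{5} = 3·v_{1}  →  sig = ⟨2 | 3⟩
  • {0,3,7}:  v_{0} + v_{3} + v_{7} = v_{6}  →  sig = ⟨3 | 1⟩
  • {1,4,9}:  v_{1} + v_{4} + v_{9} = v_{5}  →  sig = ⟨3 | 1⟩
  • {2,4,9}:  v_{2} + v_{4} + v_{9} = 2·v_{1}  →  sig = ⟨3 | 2⟩
  • {4,6,8,9}:  v_{4} + v_{6} + v_{8} + v_{9} = 0  →  sig = ⟨4 | 0⟩
  • {0,1,3,8}:  v_{0} + v_{1} + v_{3} + v_{8} = v_{2}  →  sig = ⟨4 | 1⟩
  • {0,3,5,8}:  v_{0} + v_{3} + v_{5} + v_{8} = 2·v_{1}  →  sig = ⟨4 | 2⟩
  • {0,3,4,8,9}:  v_{0} + v_{3} + v_{4} + v_{8} + v_{9} = v_{1}  →  sig = ⟨5 | 1⟩

Sorted signature multiset PRS(X):
    ⟨2 | 0⟩
    ⟨2 | 1 1⟩
    ⟨2 | 1 1⟩
    ⟨2 | 1 1 1⟩
    ⟨2 | 1 1 1 1⟩
    ⟨2 | 1 2 2⟩
    ⟨2 | 3⟩
    ⟨3 | 1⟩
    ⟨3 | 1⟩
    ⟨3 | 2⟩
    ⟨4 | 0⟩
    ⟨4 | 1⟩
    ⟨4 | 2⟩
    ⟨5 | 1⟩


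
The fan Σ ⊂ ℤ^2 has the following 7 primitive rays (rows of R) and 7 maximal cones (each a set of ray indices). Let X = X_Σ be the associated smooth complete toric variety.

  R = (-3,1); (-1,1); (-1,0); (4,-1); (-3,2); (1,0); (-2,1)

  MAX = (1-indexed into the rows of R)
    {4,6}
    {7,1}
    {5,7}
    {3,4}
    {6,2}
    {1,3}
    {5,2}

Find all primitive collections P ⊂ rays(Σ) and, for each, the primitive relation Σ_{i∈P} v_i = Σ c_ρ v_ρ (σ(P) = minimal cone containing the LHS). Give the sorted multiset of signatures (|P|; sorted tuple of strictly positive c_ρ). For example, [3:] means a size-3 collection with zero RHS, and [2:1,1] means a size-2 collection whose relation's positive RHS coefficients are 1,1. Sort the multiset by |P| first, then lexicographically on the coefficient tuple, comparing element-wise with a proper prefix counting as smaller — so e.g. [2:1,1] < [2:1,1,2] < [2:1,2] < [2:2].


Minimal non-faces — 14 found among 7 rays, 7 max cones:

  P={3,6}:  v_{3} + v_{6} = 0  so sig = [2:]
  P={1,4}:  v_{1} + v_{4} = v_{6}  so sig = [2:1]
  P={1,6}:  v_{1} + v_{6} = v_{7}  so sig = [2:1]
  P={2,3}:  v_{2} + v_{3} = v_{7}  so sig = [2:1]
  P={2,7}:  v_{2} + v_{7} = v_{5}  so sig = [2:1]
  P={3,7}:  v_{3} + v_{7} = v_{1}  so sig = [2:1]
  P={6,7}:  v_{6} + v_{7} = v_{2}  so sig = [2:1]
  P={4,5}:  v_{4} + v_{5} = v_{2} + 2·v_{6}  so sig = [2:1,2]
  P={1,2}:  v_{1} + v_{2} = 2·v_{7}  so sig = [2:2]
  P={3,5}:  v_{3} + v_{5} = 2·v_{7}  so sig = [2:2]
  P={4,7}:  v_{4} + v_{7} = 2·v_{6}  so sig = [2:2]
  P={5,6}:  v_{5} + v_{6} = 2·v_{2}  so sig = [2:2]
  P={1,5}:  v_{1} + v_{5} = 3·v_{7}  so sig = [2:3]
  P={2,4}:  v_{2} + v_{4} = 3·v_{6}  so sig = [2:3]

Sorted signature multiset PRS(X):
[[2:], [2:1], [2:1], [2:1], [2:1], [2:1], [2:1], [2:1,2], [2:2], [2:2], [2:2], [2:2], [2:3], [2:3]]


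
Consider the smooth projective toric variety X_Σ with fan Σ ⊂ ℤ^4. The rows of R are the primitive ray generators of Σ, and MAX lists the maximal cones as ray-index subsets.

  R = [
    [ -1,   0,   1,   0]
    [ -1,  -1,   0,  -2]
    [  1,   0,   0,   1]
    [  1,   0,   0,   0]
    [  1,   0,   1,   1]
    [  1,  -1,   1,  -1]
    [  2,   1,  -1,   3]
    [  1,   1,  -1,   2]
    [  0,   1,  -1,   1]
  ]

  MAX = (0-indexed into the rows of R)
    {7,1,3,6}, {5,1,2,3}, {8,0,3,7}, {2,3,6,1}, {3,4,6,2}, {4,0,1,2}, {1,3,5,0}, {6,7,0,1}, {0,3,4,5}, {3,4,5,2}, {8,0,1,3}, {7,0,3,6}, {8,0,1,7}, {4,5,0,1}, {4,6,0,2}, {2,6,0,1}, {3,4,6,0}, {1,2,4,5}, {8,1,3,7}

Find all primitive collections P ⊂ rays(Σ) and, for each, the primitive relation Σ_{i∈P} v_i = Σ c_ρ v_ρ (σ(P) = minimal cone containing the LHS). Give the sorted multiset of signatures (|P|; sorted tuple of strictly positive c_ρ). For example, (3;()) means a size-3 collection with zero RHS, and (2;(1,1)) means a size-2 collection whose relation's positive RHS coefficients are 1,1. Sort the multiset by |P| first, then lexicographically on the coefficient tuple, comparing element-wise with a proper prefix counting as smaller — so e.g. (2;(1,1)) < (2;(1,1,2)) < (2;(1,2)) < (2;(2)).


Minimal non-faces — 14 found among 9 rays, 19 max cones:

  {2,7}:  v_{2} + v_{7} = v_{6}  →  sig = (2;(1))
  {2,8}:  v_{2} + v_{8} = v_{7}  →  sig = (2;(1))
  {5,8}:  v_{5} + v_{8} = v_{3}  →  sig = (2;(1))
  {5,7}:  v_{5} + v_{7} = v_{2} + v_{3}  →  sig = (2;(1,1))
  {4,7}:  v_{4} + v_{7} = v_{0} + v_{3} + v_{6}  →  sig = (2;(1,1,1))
  {4,8}:  v_{4} + v_{8} = v_{0} + v_{3} + v_{7}  →  sig = (2;(1,1,1))
  {5,6}:  v_{5} + v_{6} = 2·v_{2} + v_{3}  →  sig = (2;(1,2))
  {6,8}:  v_{6} + v_{8} = 2·v_{7}  →  sig = (2;(2))
  {0,2,3}:  v_{0} + v_{2} + v_{3} = v_{4}  →  sig = (3;(1))
  {1,3,4}:  v_{1} + v_{3} + v_{4} = v_{5}  →  sig = (3;(1))
  {0,2,5}:  v_{0} + v_{2} + v_{5} = v_{1} + 2·v_{4}  →  sig = (3;(1,2))
  {1,4,6}:  v_{1} + v_{4} + v_{6} = 2·v_{2}  →  sig = (3;(2))
  {0,1,3,7}:  v_{0} + v_{1} + v_{3} + v_{7} = 0  →  sig = (4;())
  {0,1,3,6}:  v_{0} + v_{1} + v_{3} + v_{6} = v_{2}  →  sig = (4;(1))

Hence PRS(X_Σ) =
{ (2;(1)) ×3,  (2;(1,1)),  (2;(1,1,1)) ×2,  (2;(1,2)),  (2;(2)),  (3;(1)) ×2,  (3;(1,2)),  (3;(2)),  (4;()),  (4;(1)) }


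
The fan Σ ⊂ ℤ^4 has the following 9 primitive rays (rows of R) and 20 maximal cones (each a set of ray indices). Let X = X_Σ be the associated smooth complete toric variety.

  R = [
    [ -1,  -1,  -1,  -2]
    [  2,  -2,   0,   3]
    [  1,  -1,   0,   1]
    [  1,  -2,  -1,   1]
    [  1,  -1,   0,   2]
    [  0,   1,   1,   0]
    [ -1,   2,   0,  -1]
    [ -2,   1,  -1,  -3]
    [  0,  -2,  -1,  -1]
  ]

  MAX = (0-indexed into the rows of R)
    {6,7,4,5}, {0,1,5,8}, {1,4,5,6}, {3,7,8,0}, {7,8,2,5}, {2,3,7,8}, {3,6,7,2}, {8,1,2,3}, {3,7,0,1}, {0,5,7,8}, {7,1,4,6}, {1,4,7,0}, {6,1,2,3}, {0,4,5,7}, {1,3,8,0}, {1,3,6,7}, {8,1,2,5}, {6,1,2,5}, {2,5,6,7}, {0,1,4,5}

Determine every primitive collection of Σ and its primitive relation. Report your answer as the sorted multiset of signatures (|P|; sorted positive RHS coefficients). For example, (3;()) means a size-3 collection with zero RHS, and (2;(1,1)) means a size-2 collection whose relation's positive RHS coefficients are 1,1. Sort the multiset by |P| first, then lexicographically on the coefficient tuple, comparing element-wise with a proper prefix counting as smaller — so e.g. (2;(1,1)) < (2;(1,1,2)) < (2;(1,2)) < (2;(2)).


Σ has 10 primitive collections:

  P = {0,2}:  v_{0} + v_{2} = v_{8}  ⇒ sig = (2;(1))
  P = {0,6}:  v_{0} + v_{6} = v_{7}  ⇒ sig = (2;(1))
  P = {2,4}:  v_{2} + v_{4} = v_{1}  ⇒ sig = (2;(1))
  P = {3,5}:  v_{3} + v_{5} = v_{2}  ⇒ sig = (2;(1))
  P = {4,8}:  v_{4} + v_{8} = v_{0} + v_{1}  ⇒ sig = (2;(1,1))
  P = {6,8}:  v_{6} + v_{8} = v_{2} + v_{7}  ⇒ sig = (2;(1,1))
  P = {3,4}:  v_{3} + v_{4} = 2·v_{1} + v_{7}  ⇒ sig = (2;(1,2))
  P = {1,5,7}:  v_{1} + v_{5} + v_{7} = 0  ⇒ sig = (3;())
  P = {1,2,7}:  v_{1} + v_{2} + v_{7} = v_{3}  ⇒ sig = (3;(1))
  P = {1,7,8}:  v_{1} + v_{7} + v_{8} = v_{0} + v_{3}  ⇒ sig = (3;(1,1))

Hence PRS(X_Σ) =
    (2;(1))
    (2;(1))
    (2;(1))
    (2;(1))
    (2;(1,1))
    (2;(1,1))
    (2;(1,2))
    (3;())
    (3;(1))
    (3;(1,1))


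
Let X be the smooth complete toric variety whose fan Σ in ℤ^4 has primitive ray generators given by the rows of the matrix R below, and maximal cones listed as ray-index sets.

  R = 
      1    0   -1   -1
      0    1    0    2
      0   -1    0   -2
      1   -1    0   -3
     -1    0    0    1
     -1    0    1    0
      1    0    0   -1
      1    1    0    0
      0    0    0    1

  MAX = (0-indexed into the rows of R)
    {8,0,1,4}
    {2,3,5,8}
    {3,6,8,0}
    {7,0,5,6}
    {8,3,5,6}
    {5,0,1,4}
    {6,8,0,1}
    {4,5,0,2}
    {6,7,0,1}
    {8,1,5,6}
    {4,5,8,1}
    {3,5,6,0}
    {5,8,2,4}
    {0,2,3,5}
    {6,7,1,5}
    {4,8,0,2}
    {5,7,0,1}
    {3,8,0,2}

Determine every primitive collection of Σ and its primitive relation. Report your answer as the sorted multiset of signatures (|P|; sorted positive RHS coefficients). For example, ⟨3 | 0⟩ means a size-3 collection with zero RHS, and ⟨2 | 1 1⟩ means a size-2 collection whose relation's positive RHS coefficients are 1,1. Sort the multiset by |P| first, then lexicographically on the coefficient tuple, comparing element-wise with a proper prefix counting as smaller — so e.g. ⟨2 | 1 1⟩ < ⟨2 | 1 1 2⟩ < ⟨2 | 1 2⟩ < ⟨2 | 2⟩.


11 minimal non-faces of Δ(Σ) (on 9 rays):

  {1,2}:  v_{1} + v_{2} = 0 ; sig = ⟨2 | 0⟩
  {4,6}:  v_{4} + v_{6} = 0 ; sig = ⟨2 | 0⟩
  {1,3}:  v_{1} + v_{3} = v_{6} ; sig = ⟨2 | 1⟩
  {2,6}:  v_{2} + v_{6} = v_{3} ; sig = ⟨2 | 1⟩
  {3,4}:  v_{3} + v_{4} = v_{2} ; sig = ⟨2 | 1⟩
  {7,8}:  v_{7} + v_{8} = v_{1} + v_{6} ; sig = ⟨2 | 1 1⟩
  {2,7}:  v_{2} + v_{7} = v_{0} + v_{5} + v_{6} ; sig = ⟨2 | 1 1 1⟩
  {4,7}:  v_{4} + v_{7} = v_{0} + v_{1} + v_{5} ; sig = ⟨2 | 1 1 1⟩
  {3,7}:  v_{3} + v_{7} = v_{0} + v_{5} + 2·v_{6} ; sig = ⟨2 | 1 1 2⟩
  {0,5,8}:  v_{0} + v_{5} + v_{8} = 0 ; sig = ⟨3 | 0⟩
  {0,1,5,6}:  v_{0} + v_{1} + v_{5} + v_{6} = v_{7} ; sig = ⟨4 | 1⟩

Signatures (|P|; sorted positive RHS coefficients), sorted:
    |P|=2: 9 collections, coeffs (), (), (1), (1), (1), (1,1), (1,1,1), (1,1,1), (1,1,2)
    |P|=3: 1 collection, coeffs ()
    |P|=4: 1 collection, coeffs (1)


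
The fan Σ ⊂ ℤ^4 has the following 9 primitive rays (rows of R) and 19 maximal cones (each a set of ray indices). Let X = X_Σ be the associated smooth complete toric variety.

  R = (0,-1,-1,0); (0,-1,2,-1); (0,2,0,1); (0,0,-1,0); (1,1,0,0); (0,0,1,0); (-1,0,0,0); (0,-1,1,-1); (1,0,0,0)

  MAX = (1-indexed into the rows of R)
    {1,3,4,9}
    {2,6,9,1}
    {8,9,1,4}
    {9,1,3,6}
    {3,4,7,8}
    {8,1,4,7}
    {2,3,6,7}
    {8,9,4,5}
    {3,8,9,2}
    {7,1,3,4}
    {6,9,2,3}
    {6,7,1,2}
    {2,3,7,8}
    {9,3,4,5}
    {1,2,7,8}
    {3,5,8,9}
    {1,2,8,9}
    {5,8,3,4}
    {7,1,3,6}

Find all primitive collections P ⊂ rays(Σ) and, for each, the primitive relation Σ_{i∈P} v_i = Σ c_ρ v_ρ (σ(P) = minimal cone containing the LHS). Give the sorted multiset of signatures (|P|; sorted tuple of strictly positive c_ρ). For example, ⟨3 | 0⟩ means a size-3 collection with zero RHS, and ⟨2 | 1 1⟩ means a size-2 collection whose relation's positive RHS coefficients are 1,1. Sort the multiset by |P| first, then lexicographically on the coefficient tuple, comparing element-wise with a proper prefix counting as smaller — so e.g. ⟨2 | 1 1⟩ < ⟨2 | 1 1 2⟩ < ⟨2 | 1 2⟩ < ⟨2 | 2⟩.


Minimal non-faces — 11 found among 9 rays, 19 max cones:

  P = {4,6}:  v_{4} + v_{6} = 0 — sig = ⟨2 | 0⟩
  P = {7,9}:  v_{7} + v_{9} = 0 — sig = ⟨2 | 0⟩
  P = {2,4}:  v_{2} + v_{4} = v_{8} — sig = ⟨2 | 1⟩
  P = {6,8}:  v_{6} + v_{8} = v_{2} — sig = ⟨2 | 1⟩
  P = {1,5}:  v_{1} + v_{5} = v_{4} + v_{9} — sig = ⟨2 | 1 1⟩
  P = {5,6}:  v_{5} + v_{6} = v_{3} + v_{8} + v_{9} — sig = ⟨2 | 1 1 1⟩
  P = {5,7}:  v_{5} + v_{7} = v_{3} + v_{4} + v_{8} — sig = ⟨2 | 1 1 1⟩
  P = {2,5}:  v_{2} + v_{5} = v_{3} + 2·v_{8} + v_{9} — sig = ⟨2 | 1 1 2⟩
  P = {1,3,8}:  v_{1} + v_{3} + v_{8} = 0 — sig = ⟨3 | 0⟩
  P = {1,2,3}:  v_{1} + v_{2} + v_{3} = v_{6} — sig = ⟨3 | 1⟩
  P = {3,4,8,9}:  v_{3} + v_{4} + v_{8} + v_{9} = v_{5} — sig = ⟨4 | 1⟩

Signatures (|P|; sorted positive RHS coefficients), sorted:
[⟨2 | 0⟩, ⟨2 | 0⟩, ⟨2 | 1⟩, ⟨2 | 1⟩, ⟨2 | 1 1⟩, ⟨2 | 1 1 1⟩, ⟨2 | 1 1 1⟩, ⟨2 | 1 1 2⟩, ⟨3 | 0⟩, ⟨3 | 1⟩, ⟨4 | 1⟩]


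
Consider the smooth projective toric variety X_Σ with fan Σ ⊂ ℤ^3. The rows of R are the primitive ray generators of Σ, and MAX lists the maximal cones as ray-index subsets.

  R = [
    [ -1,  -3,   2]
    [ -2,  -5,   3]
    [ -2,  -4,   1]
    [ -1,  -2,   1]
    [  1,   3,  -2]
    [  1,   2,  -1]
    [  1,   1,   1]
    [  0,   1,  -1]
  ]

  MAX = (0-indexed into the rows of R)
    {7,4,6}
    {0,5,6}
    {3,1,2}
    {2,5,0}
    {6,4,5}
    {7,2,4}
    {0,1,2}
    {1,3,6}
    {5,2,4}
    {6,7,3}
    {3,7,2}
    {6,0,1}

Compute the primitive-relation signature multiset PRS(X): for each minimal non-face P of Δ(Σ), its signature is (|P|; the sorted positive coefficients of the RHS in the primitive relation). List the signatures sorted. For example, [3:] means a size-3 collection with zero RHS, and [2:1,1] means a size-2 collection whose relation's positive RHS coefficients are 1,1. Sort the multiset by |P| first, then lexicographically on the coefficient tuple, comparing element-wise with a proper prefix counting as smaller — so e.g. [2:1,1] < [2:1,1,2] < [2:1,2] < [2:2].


The 10 primitive collections of Σ (r=8, n=3):

  P={0,4}:  v_{0} + v_{4} = 0 — sig = [2:]
  P={3,5}:  v_{3} + v_{5} = 0 — sig = [2:]
  P={0,3}:  v_{0} + v_{3} = v_{1} — sig = [2:1]
  P={0,7}:  v_{0} + v_{7} = v_{3} — sig = [2:1]
  P={1,4}:  v_{1} + v_{4} = v_{3} — sig = [2:1]
  P={1,5}:  v_{1} + v_{5} = v_{0} — sig = [2:1]
  P={2,6}:  v_{2} + v_{6} = v_{0} — sig = [2:1]
  P={3,4}:  v_{3} + v_{4} = v_{7} — sig = [2:1]
  P={5,7}:  v_{5} + v_{7} = v_{4} — sig = [2:1]
  P={1,7}:  v_{1} + v_{7} = 2·v_{3} — sig = [2:2]

so the primitive-relation signature multiset is
    |P|=2: 10 collections, coeffs (), (), (1), (1), (1), (1), (1), (1), (1), (2)


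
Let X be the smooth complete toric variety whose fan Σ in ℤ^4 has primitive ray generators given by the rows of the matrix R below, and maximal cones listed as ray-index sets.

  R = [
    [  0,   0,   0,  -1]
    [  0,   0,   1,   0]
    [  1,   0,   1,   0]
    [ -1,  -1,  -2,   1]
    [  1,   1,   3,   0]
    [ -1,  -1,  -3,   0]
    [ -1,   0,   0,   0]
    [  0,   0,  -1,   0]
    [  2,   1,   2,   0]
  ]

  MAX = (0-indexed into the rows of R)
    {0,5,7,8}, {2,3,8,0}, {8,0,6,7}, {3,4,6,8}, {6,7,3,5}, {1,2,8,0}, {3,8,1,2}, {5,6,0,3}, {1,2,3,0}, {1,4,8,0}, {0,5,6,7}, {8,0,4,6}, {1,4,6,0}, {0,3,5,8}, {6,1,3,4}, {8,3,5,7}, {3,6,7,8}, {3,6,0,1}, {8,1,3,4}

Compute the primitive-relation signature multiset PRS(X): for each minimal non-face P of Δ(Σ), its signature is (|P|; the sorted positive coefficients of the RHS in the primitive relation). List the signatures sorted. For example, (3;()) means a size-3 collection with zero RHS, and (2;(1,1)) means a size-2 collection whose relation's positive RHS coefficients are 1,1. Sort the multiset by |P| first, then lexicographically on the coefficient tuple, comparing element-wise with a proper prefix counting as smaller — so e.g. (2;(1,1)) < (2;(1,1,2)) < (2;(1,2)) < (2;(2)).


Δ(Σ) — 9 vertices, 14 min non-faces:

  {1,7}:  v_{1} + v_{7} = 0  ⇒ sig = (2;())
  {4,5}:  v_{4} + v_{5} = 0  ⇒ sig = (2;())
  {2,6}:  v_{2} + v_{6} = v_{1}  ⇒ sig = (2;(1))
  {1,5}:  v_{1} + v_{5} = v_{0} + v_{3}  ⇒ sig = (2;(1,1))
  {4,7}:  v_{4} + v_{7} = v_{6} + v_{8}  ⇒ sig = (2;(1,1))
  {2,7}:  v_{2} + v_{7} = v_{0} + v_{3} + v_{8}  ⇒ sig = (2;(1,1,1))
  {2,4}:  v_{2} + v_{4} = 2·v_{1} + v_{8}  ⇒ sig = (2;(1,2))
  {2,5}:  v_{2} + v_{5} = 2·v_{0} + 2·v_{3} + v_{8}  ⇒ sig = (2;(1,2,2))
  {0,3,4}:  v_{0} + v_{3} + v_{4} = v_{1}  ⇒ sig = (3;(1))
  {0,3,7}:  v_{0} + v_{3} + v_{7} = v_{5}  ⇒ sig = (3;(1))
  {1,6,8}:  v_{1} + v_{6} + v_{8} = v_{4}  ⇒ sig = (3;(1))
  {5,6,8}:  v_{5} + v_{6} + v_{8} = v_{7}  ⇒ sig = (3;(1))
  {0,3,6,8}:  v_{0} + v_{3} + v_{6} + v_{8} = 0  ⇒ sig = (4;())
  {0,1,3,8}:  v_{0} + v_{1} + v_{3} + v_{8} = v_{2}  ⇒ sig = (4;(1))

Signatures (|P|; sorted positive RHS coefficients), sorted:
[(2;()), (2;()), (2;(1)), (2;(1,1)), (2;(1,1)), (2;(1,1,1)), (2;(1,2)), (2;(1,2,2)), (3;(1)), (3;(1)), (3;(1)), (3;(1)), (4;()), (4;(1))]


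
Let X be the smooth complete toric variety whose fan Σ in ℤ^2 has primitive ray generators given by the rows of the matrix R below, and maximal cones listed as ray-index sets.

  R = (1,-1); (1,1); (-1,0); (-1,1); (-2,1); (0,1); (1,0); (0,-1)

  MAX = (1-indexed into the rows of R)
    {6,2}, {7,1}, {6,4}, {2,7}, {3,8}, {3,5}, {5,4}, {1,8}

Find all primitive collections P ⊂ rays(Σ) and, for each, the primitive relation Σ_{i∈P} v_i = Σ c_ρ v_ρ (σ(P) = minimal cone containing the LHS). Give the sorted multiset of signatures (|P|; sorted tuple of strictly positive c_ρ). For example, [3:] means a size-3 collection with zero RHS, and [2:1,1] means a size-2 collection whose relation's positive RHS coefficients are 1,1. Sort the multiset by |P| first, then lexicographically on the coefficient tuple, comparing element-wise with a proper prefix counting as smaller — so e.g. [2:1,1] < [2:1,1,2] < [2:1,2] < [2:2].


Δ(Σ) — 8 vertices, 20 min non-faces:

  • {1,4}:  v_{1} + v_{4} = 0  ⇒ sig = [2:]
  • {3,7}:  v_{3} + v_{7} = 0  ⇒ sig = [2:]
  • {6,8}:  v_{6} + v_{8} = 0  ⇒ sig = [2:]
  • {1,3}:  v_{1} + v_{3} = v_{8}  ⇒ sig = [2:1]
  • {1,5}:  v_{1} + v_{5} = v_{3}  ⇒ sig = [2:1]
  • {1,6}:  v_{1} + v_{6} = v_{7}  ⇒ sig = [2:1]
  • {2,3}:  v_{2} + v_{3} = v_{6}  ⇒ sig = [2:1]
  • {2,8}:  v_{2} + v_{8} = v_{7}  ⇒ sig = [2:1]
  • {3,4}:  v_{3} + v_{4} = v_{5}  ⇒ sig = [2:1]
  • {3,6}:  v_{3} + v_{6} = v_{4}  ⇒ sig = [2:1]
  • {4,7}:  v_{4} + v_{7} = v_{6}  ⇒ sig = [2:1]
  • {4,8}:  v_{4} + v_{8} = v_{3}  ⇒ sig = [2:1]
  • {5,7}:  v_{5} + v_{7} = v_{4}  ⇒ sig = [2:1]
  • {6,7}:  v_{6} + v_{7} = v_{2}  ⇒ sig = [2:1]
  • {7,8}:  v_{7} + v_{8} = v_{1}  ⇒ sig = [2:1]
  • {2,5}:  v_{2} + v_{5} = v_{4} + v_{6}  ⇒ sig = [2:1,1]
  • {1,2}:  v_{1} + v_{2} = 2·v_{7}  ⇒ sig = [2:2]
  • {2,4}:  v_{2} + v_{4} = 2·v_{6}  ⇒ sig = [2:2]
  • {5,6}:  v_{5} + v_{6} = 2·v_{4}  ⇒ sig = [2:2]
  • {5,8}:  v_{5} + v_{8} = 2·v_{3}  ⇒ sig = [2:2]

Hence PRS(X_Σ) =
    [2:]
    [2:]
    [2:]
    [2:1]
    [2:1]
    [2:1]
    [2:1]
    [2:1]
    [2:1]
    [2:1]
    [2:1]
    [2:1]
    [2:1]
    [2:1]
    [2:1]
    [2:1,1]
    [2:2]
    [2:2]
    [2:2]
    [2:2]


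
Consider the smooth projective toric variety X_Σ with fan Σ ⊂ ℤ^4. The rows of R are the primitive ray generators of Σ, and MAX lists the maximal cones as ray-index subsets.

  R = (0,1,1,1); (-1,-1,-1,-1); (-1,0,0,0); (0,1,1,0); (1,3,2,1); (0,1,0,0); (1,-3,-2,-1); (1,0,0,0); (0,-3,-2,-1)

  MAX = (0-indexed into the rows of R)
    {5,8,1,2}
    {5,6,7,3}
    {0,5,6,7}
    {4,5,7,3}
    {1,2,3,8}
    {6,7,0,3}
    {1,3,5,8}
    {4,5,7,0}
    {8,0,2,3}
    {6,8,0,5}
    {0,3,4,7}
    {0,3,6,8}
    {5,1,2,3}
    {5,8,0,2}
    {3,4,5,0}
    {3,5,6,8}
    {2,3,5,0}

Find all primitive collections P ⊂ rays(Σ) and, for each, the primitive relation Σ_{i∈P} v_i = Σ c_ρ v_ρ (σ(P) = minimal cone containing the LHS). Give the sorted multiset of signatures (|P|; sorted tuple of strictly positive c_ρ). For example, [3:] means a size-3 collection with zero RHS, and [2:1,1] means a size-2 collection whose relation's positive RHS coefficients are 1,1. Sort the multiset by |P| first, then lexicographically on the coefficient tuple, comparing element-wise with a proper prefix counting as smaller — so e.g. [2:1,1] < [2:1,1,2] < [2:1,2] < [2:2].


Primitive collections (14):

  P={2,7}:  v_{2} + v_{7} = 0  so sig = [2:]
  P={0,1}:  v_{0} + v_{1} = v_{2}  so sig = [2:1]
  P={2,6}:  v_{2} + v_{6} = v_{8}  so sig = [2:1]
  P={4,8}:  v_{4} + v_{8} = v_{7}  so sig = [2:1]
  P={7,8}:  v_{7} + v_{8} = v_{6}  so sig = [2:1]
  P={1,4}:  v_{1} + v_{4} = v_{3} + v_{5}  so sig = [2:1,1]
  P={1,7}:  v_{1} + v_{7} = v_{3} + v_{5} + v_{8}  so sig = [2:1,1,1]
  P={2,4}:  v_{2} + v_{4} = v_{0} + v_{3} + v_{5}  so sig = [2:1,1,1]
  P={1,6}:  v_{1} + v_{6} = v_{3} + v_{5} + 2·v_{8}  so sig = [2:1,1,2]
  P={4,6}:  v_{4} + v_{6} = 2·v_{7}  so sig = [2:2]
  P={0,3,5,8}:  v_{0} + v_{3} + v_{5} + v_{8} = 0  so sig = [4:]
  P={0,3,5,6}:  v_{0} + v_{3} + v_{5} + v_{6} = v_{7}  so sig = [4:1]
  P={0,3,5,7}:  v_{0} + v_{3} + v_{5} + v_{7} = v_{4}  so sig = [4:1]
  P={2,3,5,8}:  v_{2} + v_{3} + v_{5} + v_{8} = v_{1}  so sig = [4:1]

Sorted signature multiset PRS(X):
[[2:], [2:1], [2:1], [2:1], [2:1], [2:1,1], [2:1,1,1], [2:1,1,1], [2:1,1,2], [2:2], [4:], [4:1], [4:1], [4:1]]


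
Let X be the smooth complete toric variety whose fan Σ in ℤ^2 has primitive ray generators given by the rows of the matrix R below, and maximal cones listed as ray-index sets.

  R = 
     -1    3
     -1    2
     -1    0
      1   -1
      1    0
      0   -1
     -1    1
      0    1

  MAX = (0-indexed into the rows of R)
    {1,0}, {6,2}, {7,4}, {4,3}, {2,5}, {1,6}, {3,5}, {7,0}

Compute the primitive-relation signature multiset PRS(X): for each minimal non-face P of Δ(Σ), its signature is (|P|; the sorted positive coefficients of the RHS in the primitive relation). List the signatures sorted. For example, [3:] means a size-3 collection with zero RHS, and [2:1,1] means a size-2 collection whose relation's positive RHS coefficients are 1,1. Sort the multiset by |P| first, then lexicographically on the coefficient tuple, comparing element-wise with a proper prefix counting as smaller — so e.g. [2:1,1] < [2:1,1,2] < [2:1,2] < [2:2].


20 collections generate NE(X_Σ); each relation:

  • {2,4}:  v_{2} + v_{4} = 0  ⇒ sig = [2:]
  • {3,6}:  v_{3} + v_{6} = 0  ⇒ sig = [2:]
  • {5,7}:  v_{5} + v_{7} = 0  ⇒ sig = [2:]
  • {0,5}:  v_{0} + v_{5} = v_{1}  ⇒ sig = [2:1]
  • {1,3}:  v_{1} + v_{3} = v_{7}  ⇒ sig = [2:1]
  • {1,5}:  v_{1} + v_{5} = v_{6}  ⇒ sig = [2:1]
  • {1,7}:  v_{1} + v_{7} = v_{0}  ⇒ sig = [2:1]
  • {2,3}:  v_{2} + v_{3} = v_{5}  ⇒ sig = [2:1]
  • {2,7}:  v_{2} + v_{7} = v_{6}  ⇒ sig = [2:1]
  • {3,7}:  v_{3} + v_{7} = v_{4}  ⇒ sig = [2:1]
  • {4,5}:  v_{4} + v_{5} = v_{3}  ⇒ sig = [2:1]
  • {4,6}:  v_{4} + v_{6} = v_{7}  ⇒ sig = [2:1]
  • {5,6}:  v_{5} + v_{6} = v_{2}  ⇒ sig = [2:1]
  • {6,7}:  v_{6} + v_{7} = v_{1}  ⇒ sig = [2:1]
  • {0,2}:  v_{0} + v_{2} = v_{1} + v_{6}  ⇒ sig = [2:1,1]
  • {0,3}:  v_{0} + v_{3} = 2·v_{7}  ⇒ sig = [2:2]
  • {0,6}:  v_{0} + v_{6} = 2·v_{1}  ⇒ sig = [2:2]
  • {1,2}:  v_{1} + v_{2} = 2·v_{6}  ⇒ sig = [2:2]
  • {1,4}:  v_{1} + v_{4} = 2·v_{7}  ⇒ sig = [2:2]
  • {0,4}:  v_{0} + v_{4} = 3·v_{7}  ⇒ sig = [2:3]

Hence PRS(X_Σ) =
[[2:], [2:], [2:], [2:1], [2:1], [2:1], [2:1], [2:1], [2:1], [2:1], [2:1], [2:1], [2:1], [2:1], [2:1,1], [2:2], [2:2], [2:2], [2:2], [2:3]]


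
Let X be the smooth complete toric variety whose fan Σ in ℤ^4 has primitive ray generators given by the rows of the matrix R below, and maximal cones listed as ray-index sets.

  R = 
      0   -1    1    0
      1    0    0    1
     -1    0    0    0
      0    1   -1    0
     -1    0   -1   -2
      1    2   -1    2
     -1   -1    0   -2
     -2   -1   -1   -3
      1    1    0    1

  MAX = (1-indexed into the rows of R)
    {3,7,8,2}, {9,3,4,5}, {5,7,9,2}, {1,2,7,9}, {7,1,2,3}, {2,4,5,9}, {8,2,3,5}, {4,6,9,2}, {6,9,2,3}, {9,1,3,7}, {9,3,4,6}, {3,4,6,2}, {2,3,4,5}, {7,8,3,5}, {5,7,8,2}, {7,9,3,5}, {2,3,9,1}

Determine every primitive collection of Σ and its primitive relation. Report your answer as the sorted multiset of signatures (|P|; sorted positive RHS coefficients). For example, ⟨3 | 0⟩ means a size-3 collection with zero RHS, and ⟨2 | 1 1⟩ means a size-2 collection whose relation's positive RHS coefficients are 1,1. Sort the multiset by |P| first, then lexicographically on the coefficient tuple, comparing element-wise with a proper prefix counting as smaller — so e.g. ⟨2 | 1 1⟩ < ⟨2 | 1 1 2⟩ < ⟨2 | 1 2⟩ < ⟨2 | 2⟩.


The 14 primitive collections of Σ (r=9, n=4):

  P = {1,4}:  v_{1} + v_{4} = 0  ⟹  sig = ⟨2 | 0⟩
  P = {1,5}:  v_{1} + v_{5} = v_{7}  ⟹  sig = ⟨2 | 1⟩
  P = {4,7}:  v_{4} + v_{7} = v_{5}  ⟹  sig = ⟨2 | 1⟩
  P = {6,7}:  v_{6} + v_{7} = v_{4}  ⟹  sig = ⟨2 | 1⟩
  P = {8,9}:  v_{8} + v_{9} = v_{5}  ⟹  sig = ⟨2 | 1⟩
  P = {1,6}:  v_{1} + v_{6} = v_{2} + v_{3} + v_{9}  ⟹  sig = ⟨2 | 1 1 1⟩
  P = {6,8}:  v_{6} + v_{8} = v_{2} + v_{3} + v_{4} + v_{5}  ⟹  sig = ⟨2 | 1 1 1 1⟩
  P = {1,8}:  v_{1} + v_{8} = v_{2} + v_{3} + 2·v_{7}  ⟹  sig = ⟨2 | 1 1 2⟩
  P = {4,8}:  v_{4} + v_{8} = v_{2} + v_{3} + 2·v_{5}  ⟹  sig = ⟨2 | 1 1 2⟩
  P = {5,6}:  v_{5} + v_{6} = 2·v_{4}  ⟹  sig = ⟨2 | 2⟩
  P = {2,3,7,9}:  v_{2} + v_{3} + v_{7} + v_{9} = 0  ⟹  sig = ⟨4 | 0⟩
  P = {2,3,4,9}:  v_{2} + v_{3} + v_{4} + v_{9} = v_{6}  ⟹  sig = ⟨4 | 1⟩
  P = {2,3,5,7}:  v_{2} + v_{3} + v_{5} + v_{7} = v_{8}  ⟹  sig = ⟨4 | 1⟩
  P = {2,3,5,9}:  v_{2} + v_{3} + v_{5} + v_{9} = v_{4}  ⟹  sig = ⟨4 | 1⟩

Signatures (|P|; sorted positive RHS coefficients), sorted:
[⟨2 | 0⟩, ⟨2 | 1⟩, ⟨2 | 1⟩, ⟨2 | 1⟩, ⟨2 | 1⟩, ⟨2 | 1 1 1⟩, ⟨2 | 1 1 1 1⟩, ⟨2 | 1 1 2⟩, ⟨2 | 1 1 2⟩, ⟨2 | 2⟩, ⟨4 | 0⟩, ⟨4 | 1⟩, ⟨4 | 1⟩, ⟨4 | 1⟩]


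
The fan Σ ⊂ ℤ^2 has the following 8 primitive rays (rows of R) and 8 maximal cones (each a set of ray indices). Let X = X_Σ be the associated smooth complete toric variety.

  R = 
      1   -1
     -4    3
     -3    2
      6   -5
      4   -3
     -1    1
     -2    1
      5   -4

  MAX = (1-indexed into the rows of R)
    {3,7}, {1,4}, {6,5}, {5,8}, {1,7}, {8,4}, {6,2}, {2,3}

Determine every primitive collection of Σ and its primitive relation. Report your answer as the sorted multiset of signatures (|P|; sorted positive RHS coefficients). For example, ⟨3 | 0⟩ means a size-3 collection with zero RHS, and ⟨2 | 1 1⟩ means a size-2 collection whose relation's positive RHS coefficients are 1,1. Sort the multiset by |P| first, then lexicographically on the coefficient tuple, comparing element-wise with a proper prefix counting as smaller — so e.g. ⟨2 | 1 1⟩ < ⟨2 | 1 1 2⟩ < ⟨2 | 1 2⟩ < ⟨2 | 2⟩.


Δ(Σ) — 8 vertices, 20 min non-faces:

  P={1,6}:  v_{1} + v_{6} = 0  ⇒ sig = ⟨2 | 0⟩
  P={2,5}:  v_{2} + v_{5} = 0  ⇒ sig = ⟨2 | 0⟩
  P={1,2}:  v_{1} + v_{2} = v_{3}  ⇒ sig = ⟨2 | 1⟩
  P={1,3}:  v_{1} + v_{3} = v_{7}  ⇒ sig = ⟨2 | 1⟩
  P={1,5}:  v_{1} + v_{5} = v_{8}  ⇒ sig = ⟨2 | 1⟩
  P={1,8}:  v_{1} + v_{8} = v_{4}  ⇒ sig = ⟨2 | 1⟩
  P={2,8}:  v_{2} + v_{8} = v_{1}  ⇒ sig = ⟨2 | 1⟩
  P={3,5}:  v_{3} + v_{5} = v_{1}  ⇒ sig = ⟨2 | 1⟩
  P={3,6}:  v_{3} + v_{6} = v_{2}  ⇒ sig = ⟨2 | 1⟩
  P={4,6}:  v_{4} + v_{6} = v_{8}  ⇒ sig = ⟨2 | 1⟩
  P={6,7}:  v_{6} + v_{7} = v_{3}  ⇒ sig = ⟨2 | 1⟩
  P={6,8}:  v_{6} + v_{8} = v_{5}  ⇒ sig = ⟨2 | 1⟩
  P={2,4}:  v_{2} + v_{4} = 2·v_{1}  ⇒ sig = ⟨2 | 2⟩
  P={2,7}:  v_{2} + v_{7} = 2·v_{3}  ⇒ sig = ⟨2 | 2⟩
  P={3,8}:  v_{3} + v_{8} = 2·v_{1}  ⇒ sig = ⟨2 | 2⟩
  P={4,5}:  v_{4} + v_{5} = 2·v_{8}  ⇒ sig = ⟨2 | 2⟩
  P={5,7}:  v_{5} + v_{7} = 2·v_{1}  ⇒ sig = ⟨2 | 2⟩
  P={3,4}:  v_{3} + v_{4} = 3·v_{1}  ⇒ sig = ⟨2 | 3⟩
  P={7,8}:  v_{7} + v_{8} = 3·v_{1}  ⇒ sig = ⟨2 | 3⟩
  P={4,7}:  v_{4} + v_{7} = 4·v_{1}  ⇒ sig = ⟨2 | 4⟩

so the primitive-relation signature multiset is
[⟨2 | 0⟩, ⟨2 | 0⟩, ⟨2 | 1⟩, ⟨2 | 1⟩, ⟨2 | 1⟩, ⟨2 | 1⟩, ⟨2 | 1⟩, ⟨2 | 1⟩, ⟨2 | 1⟩, ⟨2 | 1⟩, ⟨2 | 1⟩, ⟨2 | 1⟩, ⟨2 | 2⟩, ⟨2 | 2⟩, ⟨2 | 2⟩, ⟨2 | 2⟩, ⟨2 | 2⟩, ⟨2 | 3⟩, ⟨2 | 3⟩, ⟨2 | 4⟩]
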